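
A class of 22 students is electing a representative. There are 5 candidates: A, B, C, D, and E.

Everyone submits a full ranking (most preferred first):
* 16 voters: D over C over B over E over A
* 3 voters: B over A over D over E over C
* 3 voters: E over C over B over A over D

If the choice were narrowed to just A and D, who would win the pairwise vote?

A is ranked above D on 6 ballots; D above A on 16.

D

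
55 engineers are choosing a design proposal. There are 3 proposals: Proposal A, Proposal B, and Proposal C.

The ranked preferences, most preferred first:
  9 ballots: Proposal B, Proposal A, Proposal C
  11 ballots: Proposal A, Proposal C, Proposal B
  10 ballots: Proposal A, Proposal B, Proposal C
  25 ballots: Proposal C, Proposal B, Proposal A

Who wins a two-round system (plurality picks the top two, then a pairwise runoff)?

Round 1 first-place votes: Proposal A 21, Proposal B 9, Proposal C 25. Proposal C and Proposal A advance.
Runoff: Proposal C is ranked above Proposal A on 25 ballots, Proposal A above Proposal C on 30.

Proposal A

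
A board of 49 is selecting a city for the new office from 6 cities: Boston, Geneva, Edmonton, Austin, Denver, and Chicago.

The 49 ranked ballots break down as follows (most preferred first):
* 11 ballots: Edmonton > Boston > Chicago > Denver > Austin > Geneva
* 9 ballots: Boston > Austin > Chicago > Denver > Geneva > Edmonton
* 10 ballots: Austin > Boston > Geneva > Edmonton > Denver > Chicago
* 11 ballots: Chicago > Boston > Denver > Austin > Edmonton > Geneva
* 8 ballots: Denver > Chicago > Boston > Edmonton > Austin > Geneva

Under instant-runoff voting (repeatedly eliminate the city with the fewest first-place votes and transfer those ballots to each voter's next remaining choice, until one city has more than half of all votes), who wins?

Round 1: Boston 9, Geneva 0, Edmonton 11, Austin 10, Denver 8, Chicago 11. Geneva eliminated.
Round 2: Boston 9, Edmonton 11, Austin 10, Denver 8, Chicago 11. Denver eliminated.
Round 3: Boston 9, Edmonton 11, Austin 10, Chicago 19. Boston eliminated.
Round 4: Edmonton 11, Austin 19, Chicago 19. Edmonton eliminated.
Round 5: Austin 19, Chicago 30. Chicago has a majority (≥25).

Chicago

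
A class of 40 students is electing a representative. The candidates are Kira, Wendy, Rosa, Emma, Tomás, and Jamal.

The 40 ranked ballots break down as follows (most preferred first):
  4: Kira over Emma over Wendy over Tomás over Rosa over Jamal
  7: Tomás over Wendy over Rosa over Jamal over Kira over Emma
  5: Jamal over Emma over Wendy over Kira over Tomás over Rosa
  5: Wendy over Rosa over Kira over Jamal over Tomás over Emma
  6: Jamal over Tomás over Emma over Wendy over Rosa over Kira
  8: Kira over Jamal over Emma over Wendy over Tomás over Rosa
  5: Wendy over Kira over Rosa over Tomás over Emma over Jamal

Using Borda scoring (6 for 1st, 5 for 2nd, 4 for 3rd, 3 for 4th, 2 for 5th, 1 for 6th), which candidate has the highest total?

Wendy

Kira: 4×6 + 7×2 + 5×3 + 5×4 + 6×1 + 8×6 + 5×5 = 152
Wendy: 4×4 + 7×5 + 5×4 + 5×6 + 6×3 + 8×3 + 5×6 = 173
Rosa: 4×2 + 7×4 + 5×1 + 5×5 + 6×2 + 8×1 + 5×4 = 106
Emma: 4×5 + 7×1 + 5×5 + 5×1 + 6×4 + 8×4 + 5×2 = 123
Tomás: 4×3 + 7×6 + 5×2 + 5×2 + 6×5 + 8×2 + 5×3 = 135
Jamal: 4×1 + 7×3 + 5×6 + 5×3 + 6×6 + 8×5 + 5×1 = 151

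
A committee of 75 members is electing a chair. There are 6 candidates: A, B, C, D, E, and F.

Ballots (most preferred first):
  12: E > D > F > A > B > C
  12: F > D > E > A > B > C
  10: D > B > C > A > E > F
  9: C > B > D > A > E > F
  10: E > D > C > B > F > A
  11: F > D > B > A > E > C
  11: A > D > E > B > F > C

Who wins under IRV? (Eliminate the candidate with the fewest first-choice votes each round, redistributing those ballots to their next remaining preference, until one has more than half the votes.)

D

Round 1: A 11, B 0, C 9, D 10, E 22, F 23. B eliminated.
Round 2: A 11, C 9, D 10, E 22, F 23. C eliminated.
Round 3: A 11, D 19, E 22, F 23. A eliminated.
Round 4: D 30, E 22, F 23. E eliminated.
Round 5: D 52, F 23. D has a majority (≥38).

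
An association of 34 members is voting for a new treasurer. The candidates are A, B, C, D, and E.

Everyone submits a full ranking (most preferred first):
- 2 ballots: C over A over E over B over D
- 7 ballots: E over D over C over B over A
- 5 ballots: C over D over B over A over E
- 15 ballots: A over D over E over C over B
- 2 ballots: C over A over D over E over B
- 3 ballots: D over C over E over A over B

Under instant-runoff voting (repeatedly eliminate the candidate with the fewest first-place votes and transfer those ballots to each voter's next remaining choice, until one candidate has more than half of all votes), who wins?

C

Round 1: A 15, B 0, C 9, D 3, E 7. B eliminated.
Round 2: A 15, C 9, D 3, E 7. D eliminated.
Round 3: A 15, C 12, E 7. E eliminated.
Round 4: A 15, C 19. C has a majority (≥18).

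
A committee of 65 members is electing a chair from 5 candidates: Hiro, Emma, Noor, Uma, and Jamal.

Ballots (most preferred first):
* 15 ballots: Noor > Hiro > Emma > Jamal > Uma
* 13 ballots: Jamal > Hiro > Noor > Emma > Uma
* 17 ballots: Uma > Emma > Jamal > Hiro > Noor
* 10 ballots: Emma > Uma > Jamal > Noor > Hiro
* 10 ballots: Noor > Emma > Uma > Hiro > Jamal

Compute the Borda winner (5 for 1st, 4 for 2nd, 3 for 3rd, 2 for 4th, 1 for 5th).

Hiro: 15×4 + 13×4 + 17×2 + 10×1 + 10×2 = 176
Emma: 15×3 + 13×2 + 17×4 + 10×5 + 10×4 = 229
Noor: 15×5 + 13×3 + 17×1 + 10×2 + 10×5 = 201
Uma: 15×1 + 13×1 + 17×5 + 10×4 + 10×3 = 183
Jamal: 15×2 + 13×5 + 17×3 + 10×3 + 10×1 = 186

Emma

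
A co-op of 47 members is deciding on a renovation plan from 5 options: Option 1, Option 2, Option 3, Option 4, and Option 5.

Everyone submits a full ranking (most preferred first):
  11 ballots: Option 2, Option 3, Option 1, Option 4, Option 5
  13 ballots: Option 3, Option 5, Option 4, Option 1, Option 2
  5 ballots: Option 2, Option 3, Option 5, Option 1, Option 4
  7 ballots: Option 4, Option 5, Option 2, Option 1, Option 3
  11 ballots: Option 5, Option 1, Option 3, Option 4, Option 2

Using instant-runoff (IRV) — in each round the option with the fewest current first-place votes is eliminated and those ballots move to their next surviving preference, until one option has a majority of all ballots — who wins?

Round 1: Option 1 0, Option 2 16, Option 3 13, Option 4 7, Option 5 11. Option 1 eliminated.
Round 2: Option 2 16, Option 3 13, Option 4 7, Option 5 11. Option 4 eliminated.
Round 3: Option 2 16, Option 3 13, Option 5 18. Option 3 eliminated.
Round 4: Option 2 16, Option 5 31. Option 5 has a majority (≥24).

Option 5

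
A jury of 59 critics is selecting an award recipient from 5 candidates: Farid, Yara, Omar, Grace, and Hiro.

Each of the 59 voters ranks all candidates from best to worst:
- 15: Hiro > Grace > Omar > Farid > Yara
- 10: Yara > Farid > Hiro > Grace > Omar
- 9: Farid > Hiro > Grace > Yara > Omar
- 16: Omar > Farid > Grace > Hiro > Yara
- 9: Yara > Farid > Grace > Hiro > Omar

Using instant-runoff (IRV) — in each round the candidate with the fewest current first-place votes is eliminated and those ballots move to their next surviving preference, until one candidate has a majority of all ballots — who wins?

Hiro

Round 1: Farid 9, Yara 19, Omar 16, Grace 0, Hiro 15. Grace eliminated.
Round 2: Farid 9, Yara 19, Omar 16, Hiro 15. Farid eliminated.
Round 3: Yara 19, Omar 16, Hiro 24. Omar eliminated.
Round 4: Yara 19, Hiro 40. Hiro has a majority (≥30).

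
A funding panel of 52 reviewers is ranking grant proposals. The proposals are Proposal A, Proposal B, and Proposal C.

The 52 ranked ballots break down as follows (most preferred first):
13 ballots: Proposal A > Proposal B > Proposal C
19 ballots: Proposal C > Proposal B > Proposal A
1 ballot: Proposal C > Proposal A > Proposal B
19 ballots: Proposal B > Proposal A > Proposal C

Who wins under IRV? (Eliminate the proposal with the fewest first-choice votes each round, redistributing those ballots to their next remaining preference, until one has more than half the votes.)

Proposal B

Round 1: Proposal A 13, Proposal B 19, Proposal C 20. Proposal A eliminated.
Round 2: Proposal B 32, Proposal C 20. Proposal B has a majority (≥27).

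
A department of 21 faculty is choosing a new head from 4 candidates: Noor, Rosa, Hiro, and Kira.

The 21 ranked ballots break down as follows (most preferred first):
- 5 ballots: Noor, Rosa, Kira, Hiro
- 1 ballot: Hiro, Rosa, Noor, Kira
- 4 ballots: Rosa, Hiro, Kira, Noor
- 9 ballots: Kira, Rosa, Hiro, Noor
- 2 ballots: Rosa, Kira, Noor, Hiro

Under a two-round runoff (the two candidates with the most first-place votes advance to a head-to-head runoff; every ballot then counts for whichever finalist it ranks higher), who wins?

Round 1 first-place votes: Noor 5, Rosa 6, Hiro 1, Kira 9. Kira and Rosa advance.
Runoff: Kira is ranked above Rosa on 9 ballots, Rosa above Kira on 12.

Rosa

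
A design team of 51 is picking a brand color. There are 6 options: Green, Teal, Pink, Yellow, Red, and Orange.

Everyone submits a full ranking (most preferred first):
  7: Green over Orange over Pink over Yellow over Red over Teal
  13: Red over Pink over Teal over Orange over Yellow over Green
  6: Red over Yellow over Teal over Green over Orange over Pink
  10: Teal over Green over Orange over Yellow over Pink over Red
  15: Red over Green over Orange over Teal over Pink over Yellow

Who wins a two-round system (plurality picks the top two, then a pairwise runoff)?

Round 1 first-place votes: Green 7, Teal 10, Pink 0, Yellow 0, Red 34, Orange 0. Red and Teal advance.
Runoff: Red is ranked above Teal on 41 ballots, Teal above Red on 10.

Red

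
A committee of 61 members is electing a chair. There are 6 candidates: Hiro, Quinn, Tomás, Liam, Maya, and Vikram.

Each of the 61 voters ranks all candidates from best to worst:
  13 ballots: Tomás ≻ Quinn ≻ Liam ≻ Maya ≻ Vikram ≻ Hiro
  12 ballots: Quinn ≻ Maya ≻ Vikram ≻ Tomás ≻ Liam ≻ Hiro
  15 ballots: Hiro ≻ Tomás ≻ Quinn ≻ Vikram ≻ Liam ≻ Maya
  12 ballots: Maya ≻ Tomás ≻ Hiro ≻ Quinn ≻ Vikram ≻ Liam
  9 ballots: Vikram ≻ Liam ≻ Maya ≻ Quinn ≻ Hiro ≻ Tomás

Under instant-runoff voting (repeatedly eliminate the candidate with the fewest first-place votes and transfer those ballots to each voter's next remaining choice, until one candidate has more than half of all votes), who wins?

Round 1: Hiro 15, Quinn 12, Tomás 13, Liam 0, Maya 12, Vikram 9. Liam eliminated.
Round 2: Hiro 15, Quinn 12, Tomás 13, Maya 12, Vikram 9. Vikram eliminated.
Round 3: Hiro 15, Quinn 12, Tomás 13, Maya 21. Quinn eliminated.
Round 4: Hiro 15, Tomás 13, Maya 33. Maya has a majority (≥31).

Maya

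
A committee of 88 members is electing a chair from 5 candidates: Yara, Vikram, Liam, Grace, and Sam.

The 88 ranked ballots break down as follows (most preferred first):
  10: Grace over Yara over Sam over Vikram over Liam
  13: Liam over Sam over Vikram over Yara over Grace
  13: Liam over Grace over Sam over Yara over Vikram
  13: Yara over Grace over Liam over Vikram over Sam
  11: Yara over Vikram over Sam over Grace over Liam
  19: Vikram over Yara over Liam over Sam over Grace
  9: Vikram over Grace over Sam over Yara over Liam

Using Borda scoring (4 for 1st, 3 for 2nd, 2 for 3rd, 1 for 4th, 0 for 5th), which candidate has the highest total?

Yara: 10×3 + 13×1 + 13×1 + 13×4 + 11×4 + 19×3 + 9×1 = 218
Vikram: 10×1 + 13×2 + 13×0 + 13×1 + 11×3 + 19×4 + 9×4 = 194
Liam: 10×0 + 13×4 + 13×4 + 13×2 + 11×0 + 19×2 + 9×0 = 168
Grace: 10×4 + 13×0 + 13×3 + 13×3 + 11×1 + 19×0 + 9×3 = 156
Sam: 10×2 + 13×3 + 13×2 + 13×0 + 11×2 + 19×1 + 9×2 = 144

Yara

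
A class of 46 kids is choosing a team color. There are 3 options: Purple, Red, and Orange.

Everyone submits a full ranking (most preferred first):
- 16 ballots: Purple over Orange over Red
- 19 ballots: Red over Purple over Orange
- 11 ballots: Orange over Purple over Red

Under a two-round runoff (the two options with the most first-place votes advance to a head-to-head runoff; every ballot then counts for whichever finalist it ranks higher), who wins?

Purple

Round 1 first-place votes: Purple 16, Red 19, Orange 11. Red and Purple advance.
Runoff: Red is ranked above Purple on 19 ballots, Purple above Red on 27.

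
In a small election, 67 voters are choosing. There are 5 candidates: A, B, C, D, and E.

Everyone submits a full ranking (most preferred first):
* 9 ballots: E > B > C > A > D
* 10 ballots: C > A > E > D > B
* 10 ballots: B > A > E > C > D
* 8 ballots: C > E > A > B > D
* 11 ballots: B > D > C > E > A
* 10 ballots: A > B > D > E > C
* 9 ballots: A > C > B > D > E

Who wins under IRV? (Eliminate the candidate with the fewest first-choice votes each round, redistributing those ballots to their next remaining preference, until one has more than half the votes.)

A

Round 1: A 19, B 21, C 18, D 0, E 9. D eliminated.
Round 2: A 19, B 21, C 18, E 9. E eliminated.
Round 3: A 19, B 30, C 18. C eliminated.
Round 4: A 37, B 30. A has a majority (≥34).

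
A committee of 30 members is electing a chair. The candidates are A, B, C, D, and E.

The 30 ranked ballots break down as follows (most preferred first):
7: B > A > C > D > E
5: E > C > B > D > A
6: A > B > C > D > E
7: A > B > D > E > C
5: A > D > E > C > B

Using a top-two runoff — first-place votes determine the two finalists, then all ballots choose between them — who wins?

A

Round 1 first-place votes: A 18, B 7, C 0, D 0, E 5. A and B advance.
Runoff: A is ranked above B on 18 ballots, B above A on 12.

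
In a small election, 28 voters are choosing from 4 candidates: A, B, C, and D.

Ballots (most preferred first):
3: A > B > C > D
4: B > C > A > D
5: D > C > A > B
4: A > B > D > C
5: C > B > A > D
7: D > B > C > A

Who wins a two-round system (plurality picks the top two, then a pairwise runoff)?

Round 1 first-place votes: A 7, B 4, C 5, D 12. D and A advance.
Runoff: D is ranked above A on 12 ballots, A above D on 16.

A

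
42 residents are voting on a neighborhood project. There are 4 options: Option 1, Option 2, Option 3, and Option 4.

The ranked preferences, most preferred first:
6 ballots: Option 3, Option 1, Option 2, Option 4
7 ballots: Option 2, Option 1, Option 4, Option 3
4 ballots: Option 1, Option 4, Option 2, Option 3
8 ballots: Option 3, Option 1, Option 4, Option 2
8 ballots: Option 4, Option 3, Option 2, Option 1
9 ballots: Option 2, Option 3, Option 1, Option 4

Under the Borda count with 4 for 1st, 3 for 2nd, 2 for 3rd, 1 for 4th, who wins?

Option 3

Option 1: 6×3 + 7×3 + 4×4 + 8×3 + 8×1 + 9×2 = 105
Option 2: 6×2 + 7×4 + 4×2 + 8×1 + 8×2 + 9×4 = 108
Option 3: 6×4 + 7×1 + 4×1 + 8×4 + 8×3 + 9×3 = 118
Option 4: 6×1 + 7×2 + 4×3 + 8×2 + 8×4 + 9×1 = 89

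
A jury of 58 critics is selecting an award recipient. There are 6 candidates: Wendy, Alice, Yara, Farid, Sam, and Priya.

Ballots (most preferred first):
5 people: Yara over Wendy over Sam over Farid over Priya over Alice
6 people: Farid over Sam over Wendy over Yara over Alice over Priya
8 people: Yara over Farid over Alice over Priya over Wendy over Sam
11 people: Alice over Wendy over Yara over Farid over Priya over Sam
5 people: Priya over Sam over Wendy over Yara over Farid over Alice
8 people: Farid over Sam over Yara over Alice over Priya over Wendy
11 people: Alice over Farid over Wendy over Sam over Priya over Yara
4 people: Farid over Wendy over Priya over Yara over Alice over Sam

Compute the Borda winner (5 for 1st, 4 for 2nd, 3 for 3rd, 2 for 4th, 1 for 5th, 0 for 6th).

Wendy: 5×4 + 6×3 + 8×1 + 11×4 + 5×3 + 8×0 + 11×3 + 4×4 = 154
Alice: 5×0 + 6×1 + 8×3 + 11×5 + 5×0 + 8×2 + 11×5 + 4×1 = 160
Yara: 5×5 + 6×2 + 8×5 + 11×3 + 5×2 + 8×3 + 11×0 + 4×2 = 152
Farid: 5×2 + 6×5 + 8×4 + 11×2 + 5×1 + 8×5 + 11×4 + 4×5 = 203
Sam: 5×3 + 6×4 + 8×0 + 11×0 + 5×4 + 8×4 + 11×2 + 4×0 = 113
Priya: 5×1 + 6×0 + 8×2 + 11×1 + 5×5 + 8×1 + 11×1 + 4×3 = 88

Farid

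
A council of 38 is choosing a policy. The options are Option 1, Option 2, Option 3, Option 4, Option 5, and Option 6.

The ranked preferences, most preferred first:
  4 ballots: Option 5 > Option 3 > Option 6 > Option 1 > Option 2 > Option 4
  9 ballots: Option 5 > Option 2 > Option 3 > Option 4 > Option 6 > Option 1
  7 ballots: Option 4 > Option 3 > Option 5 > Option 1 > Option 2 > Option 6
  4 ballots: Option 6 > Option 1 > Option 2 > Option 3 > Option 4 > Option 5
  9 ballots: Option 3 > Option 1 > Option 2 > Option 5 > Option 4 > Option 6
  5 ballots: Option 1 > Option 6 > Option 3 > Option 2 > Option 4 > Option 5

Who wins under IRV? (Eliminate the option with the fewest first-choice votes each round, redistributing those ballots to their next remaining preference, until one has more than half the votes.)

Option 3

Round 1: Option 1 5, Option 2 0, Option 3 9, Option 4 7, Option 5 13, Option 6 4. Option 2 eliminated.
Round 2: Option 1 5, Option 3 9, Option 4 7, Option 5 13, Option 6 4. Option 6 eliminated.
Round 3: Option 1 9, Option 3 9, Option 4 7, Option 5 13. Option 4 eliminated.
Round 4: Option 1 9, Option 3 16, Option 5 13. Option 1 eliminated.
Round 5: Option 3 25, Option 5 13. Option 3 has a majority (≥20).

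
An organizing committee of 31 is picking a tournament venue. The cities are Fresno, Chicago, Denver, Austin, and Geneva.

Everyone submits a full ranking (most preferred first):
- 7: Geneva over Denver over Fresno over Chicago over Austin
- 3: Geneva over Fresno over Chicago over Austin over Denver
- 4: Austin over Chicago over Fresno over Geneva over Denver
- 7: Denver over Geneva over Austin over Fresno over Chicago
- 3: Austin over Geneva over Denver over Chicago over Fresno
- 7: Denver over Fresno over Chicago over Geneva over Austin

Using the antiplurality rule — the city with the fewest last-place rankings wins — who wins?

Geneva

Last-place votes: Fresno 3, Chicago 7, Denver 7, Austin 14, Geneva 0.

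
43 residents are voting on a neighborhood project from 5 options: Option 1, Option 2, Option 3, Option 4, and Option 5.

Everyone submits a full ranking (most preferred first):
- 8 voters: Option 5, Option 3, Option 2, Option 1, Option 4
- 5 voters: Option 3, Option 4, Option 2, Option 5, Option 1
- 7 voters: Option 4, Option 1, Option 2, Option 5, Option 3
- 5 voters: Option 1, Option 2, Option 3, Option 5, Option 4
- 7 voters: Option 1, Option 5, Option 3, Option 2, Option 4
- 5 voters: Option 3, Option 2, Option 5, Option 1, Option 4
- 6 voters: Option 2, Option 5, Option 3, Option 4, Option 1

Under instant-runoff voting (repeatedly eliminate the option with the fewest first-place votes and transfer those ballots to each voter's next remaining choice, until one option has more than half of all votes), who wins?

Round 1: Option 1 12, Option 2 6, Option 3 10, Option 4 7, Option 5 8. Option 2 eliminated.
Round 2: Option 1 12, Option 3 10, Option 4 7, Option 5 14. Option 4 eliminated.
Round 3: Option 1 19, Option 3 10, Option 5 14. Option 3 eliminated.
Round 4: Option 1 19, Option 5 24. Option 5 has a majority (≥22).

Option 5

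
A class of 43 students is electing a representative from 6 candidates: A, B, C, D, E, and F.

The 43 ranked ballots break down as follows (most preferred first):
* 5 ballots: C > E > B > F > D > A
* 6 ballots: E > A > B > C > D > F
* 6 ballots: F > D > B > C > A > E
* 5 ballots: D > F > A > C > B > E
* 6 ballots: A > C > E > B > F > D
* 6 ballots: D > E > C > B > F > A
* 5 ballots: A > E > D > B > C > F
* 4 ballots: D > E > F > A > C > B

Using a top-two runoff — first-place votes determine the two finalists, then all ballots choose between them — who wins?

D

Round 1 first-place votes: A 11, B 0, C 5, D 15, E 6, F 6. D and A advance.
Runoff: D is ranked above A on 26 ballots, A above D on 17.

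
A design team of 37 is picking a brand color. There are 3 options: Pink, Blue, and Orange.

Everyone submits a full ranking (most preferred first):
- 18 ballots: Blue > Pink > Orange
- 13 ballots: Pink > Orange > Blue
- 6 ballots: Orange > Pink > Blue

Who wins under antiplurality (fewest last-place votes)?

Pink

Last-place votes: Pink 0, Blue 19, Orange 18.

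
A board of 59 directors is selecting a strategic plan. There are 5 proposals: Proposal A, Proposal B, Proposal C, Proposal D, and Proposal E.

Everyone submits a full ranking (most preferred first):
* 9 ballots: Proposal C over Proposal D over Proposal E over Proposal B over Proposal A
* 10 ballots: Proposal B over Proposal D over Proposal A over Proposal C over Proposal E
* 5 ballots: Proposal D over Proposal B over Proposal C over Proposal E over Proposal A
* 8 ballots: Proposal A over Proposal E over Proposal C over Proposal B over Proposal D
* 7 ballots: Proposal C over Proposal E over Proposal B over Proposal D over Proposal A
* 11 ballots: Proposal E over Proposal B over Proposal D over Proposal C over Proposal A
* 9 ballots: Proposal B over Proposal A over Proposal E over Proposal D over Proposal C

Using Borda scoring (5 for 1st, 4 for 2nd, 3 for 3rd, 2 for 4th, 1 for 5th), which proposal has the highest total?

Proposal A: 9×1 + 10×3 + 5×1 + 8×5 + 7×1 + 11×1 + 9×4 = 138
Proposal B: 9×2 + 10×5 + 5×4 + 8×2 + 7×3 + 11×4 + 9×5 = 214
Proposal C: 9×5 + 10×2 + 5×3 + 8×3 + 7×5 + 11×2 + 9×1 = 170
Proposal D: 9×4 + 10×4 + 5×5 + 8×1 + 7×2 + 11×3 + 9×2 = 174
Proposal E: 9×3 + 10×1 + 5×2 + 8×4 + 7×4 + 11×5 + 9×3 = 189

Proposal B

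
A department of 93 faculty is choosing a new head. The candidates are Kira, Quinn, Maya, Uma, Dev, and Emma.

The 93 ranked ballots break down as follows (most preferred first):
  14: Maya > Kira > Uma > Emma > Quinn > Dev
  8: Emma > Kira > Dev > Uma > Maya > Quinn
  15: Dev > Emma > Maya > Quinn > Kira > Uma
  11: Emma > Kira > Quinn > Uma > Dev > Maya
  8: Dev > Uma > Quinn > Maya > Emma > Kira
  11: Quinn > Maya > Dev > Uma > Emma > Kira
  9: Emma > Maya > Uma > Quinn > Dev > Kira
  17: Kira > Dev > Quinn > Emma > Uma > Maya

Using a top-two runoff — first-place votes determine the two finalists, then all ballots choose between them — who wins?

Dev

Round 1 first-place votes: Kira 17, Quinn 11, Maya 14, Uma 0, Dev 23, Emma 28. Emma and Dev advance.
Runoff: Emma is ranked above Dev on 42 ballots, Dev above Emma on 51.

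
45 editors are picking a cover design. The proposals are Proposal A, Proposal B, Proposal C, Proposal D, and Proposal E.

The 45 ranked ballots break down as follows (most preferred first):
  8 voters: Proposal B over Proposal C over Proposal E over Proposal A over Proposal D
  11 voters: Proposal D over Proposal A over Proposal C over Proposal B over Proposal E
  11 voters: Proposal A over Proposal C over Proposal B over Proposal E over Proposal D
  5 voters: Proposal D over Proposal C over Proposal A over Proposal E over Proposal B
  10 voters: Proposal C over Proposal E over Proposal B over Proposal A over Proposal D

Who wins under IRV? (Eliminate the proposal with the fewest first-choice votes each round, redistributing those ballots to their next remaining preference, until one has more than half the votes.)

Round 1: Proposal A 11, Proposal B 8, Proposal C 10, Proposal D 16, Proposal E 0. Proposal E eliminated.
Round 2: Proposal A 11, Proposal B 8, Proposal C 10, Proposal D 16. Proposal B eliminated.
Round 3: Proposal A 11, Proposal C 18, Proposal D 16. Proposal A eliminated.
Round 4: Proposal C 29, Proposal D 16. Proposal C has a majority (≥23).

Proposal C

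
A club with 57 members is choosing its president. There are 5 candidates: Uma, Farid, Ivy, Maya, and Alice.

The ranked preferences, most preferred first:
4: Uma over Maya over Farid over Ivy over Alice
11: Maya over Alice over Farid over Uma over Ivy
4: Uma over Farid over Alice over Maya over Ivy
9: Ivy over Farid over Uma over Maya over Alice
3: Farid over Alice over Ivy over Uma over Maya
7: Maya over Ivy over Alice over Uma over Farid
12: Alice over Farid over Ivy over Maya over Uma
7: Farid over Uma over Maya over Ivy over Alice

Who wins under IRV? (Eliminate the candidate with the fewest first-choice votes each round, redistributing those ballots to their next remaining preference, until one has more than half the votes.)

Farid

Round 1: Uma 8, Farid 10, Ivy 9, Maya 18, Alice 12. Uma eliminated.
Round 2: Farid 14, Ivy 9, Maya 22, Alice 12. Ivy eliminated.
Round 3: Farid 23, Maya 22, Alice 12. Alice eliminated.
Round 4: Farid 35, Maya 22. Farid has a majority (≥29).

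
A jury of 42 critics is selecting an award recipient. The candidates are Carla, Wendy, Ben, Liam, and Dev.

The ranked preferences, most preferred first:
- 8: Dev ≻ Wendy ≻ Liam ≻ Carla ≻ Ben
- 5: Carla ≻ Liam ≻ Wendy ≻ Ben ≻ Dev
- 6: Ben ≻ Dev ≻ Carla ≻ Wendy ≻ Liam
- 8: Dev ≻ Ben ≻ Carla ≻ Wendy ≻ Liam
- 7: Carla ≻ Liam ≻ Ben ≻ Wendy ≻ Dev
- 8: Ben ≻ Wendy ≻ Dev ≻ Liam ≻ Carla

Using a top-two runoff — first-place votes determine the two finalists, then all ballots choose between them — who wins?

Ben

Round 1 first-place votes: Carla 12, Wendy 0, Ben 14, Liam 0, Dev 16. Dev and Ben advance.
Runoff: Dev is ranked above Ben on 16 ballots, Ben above Dev on 26.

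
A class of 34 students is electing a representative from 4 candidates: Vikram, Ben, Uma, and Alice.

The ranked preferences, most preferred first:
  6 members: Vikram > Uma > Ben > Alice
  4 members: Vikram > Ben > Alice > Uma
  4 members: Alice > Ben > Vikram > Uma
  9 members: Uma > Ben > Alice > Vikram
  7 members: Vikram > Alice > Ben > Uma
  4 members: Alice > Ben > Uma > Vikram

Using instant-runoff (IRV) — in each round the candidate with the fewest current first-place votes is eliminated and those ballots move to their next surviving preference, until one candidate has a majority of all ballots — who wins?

Round 1: Vikram 17, Ben 0, Uma 9, Alice 8. Ben eliminated.
Round 2: Vikram 17, Uma 9, Alice 8. Alice eliminated.
Round 3: Vikram 21, Uma 13. Vikram has a majority (≥18).

Vikram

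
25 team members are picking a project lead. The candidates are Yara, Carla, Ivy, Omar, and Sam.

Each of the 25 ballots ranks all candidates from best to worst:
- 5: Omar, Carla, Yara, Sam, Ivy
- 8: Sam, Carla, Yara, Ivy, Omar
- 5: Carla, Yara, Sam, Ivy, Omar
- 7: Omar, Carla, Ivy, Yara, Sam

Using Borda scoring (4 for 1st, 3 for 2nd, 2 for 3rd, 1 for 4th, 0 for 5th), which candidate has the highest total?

Yara: 5×2 + 8×2 + 5×3 + 7×1 = 48
Carla: 5×3 + 8×3 + 5×4 + 7×3 = 80
Ivy: 5×0 + 8×1 + 5×1 + 7×2 = 27
Omar: 5×4 + 8×0 + 5×0 + 7×4 = 48
Sam: 5×1 + 8×4 + 5×2 + 7×0 = 47

Carla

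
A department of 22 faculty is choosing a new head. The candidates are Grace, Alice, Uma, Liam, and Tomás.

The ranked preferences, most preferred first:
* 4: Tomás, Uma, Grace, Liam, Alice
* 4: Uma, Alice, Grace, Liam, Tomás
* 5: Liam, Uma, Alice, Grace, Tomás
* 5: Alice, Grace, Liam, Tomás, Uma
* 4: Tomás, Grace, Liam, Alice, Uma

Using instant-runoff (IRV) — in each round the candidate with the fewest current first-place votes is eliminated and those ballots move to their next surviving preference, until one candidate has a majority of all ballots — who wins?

Round 1: Grace 0, Alice 5, Uma 4, Liam 5, Tomás 8. Grace eliminated.
Round 2: Alice 5, Uma 4, Liam 5, Tomás 8. Uma eliminated.
Round 3: Alice 9, Liam 5, Tomás 8. Liam eliminated.
Round 4: Alice 14, Tomás 8. Alice has a majority (≥12).

Alice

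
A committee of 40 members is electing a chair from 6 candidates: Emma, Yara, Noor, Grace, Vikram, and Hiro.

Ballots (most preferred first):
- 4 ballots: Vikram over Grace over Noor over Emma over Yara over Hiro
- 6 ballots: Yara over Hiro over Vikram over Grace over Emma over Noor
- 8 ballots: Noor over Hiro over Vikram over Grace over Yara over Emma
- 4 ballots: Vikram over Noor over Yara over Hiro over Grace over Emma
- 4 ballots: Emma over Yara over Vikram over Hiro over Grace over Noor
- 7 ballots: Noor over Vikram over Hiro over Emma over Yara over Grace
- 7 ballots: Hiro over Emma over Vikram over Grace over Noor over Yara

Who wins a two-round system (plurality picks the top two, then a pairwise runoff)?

Vikram

Round 1 first-place votes: Emma 4, Yara 6, Noor 15, Grace 0, Vikram 8, Hiro 7. Noor and Vikram advance.
Runoff: Noor is ranked above Vikram on 15 ballots, Vikram above Noor on 25.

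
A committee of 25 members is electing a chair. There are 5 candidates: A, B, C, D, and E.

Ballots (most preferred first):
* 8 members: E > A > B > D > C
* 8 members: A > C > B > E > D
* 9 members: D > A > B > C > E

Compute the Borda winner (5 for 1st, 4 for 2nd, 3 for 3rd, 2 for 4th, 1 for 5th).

A: 8×4 + 8×5 + 9×4 = 108
B: 8×3 + 8×3 + 9×3 = 75
C: 8×1 + 8×4 + 9×2 = 58
D: 8×2 + 8×1 + 9×5 = 69
E: 8×5 + 8×2 + 9×1 = 65

A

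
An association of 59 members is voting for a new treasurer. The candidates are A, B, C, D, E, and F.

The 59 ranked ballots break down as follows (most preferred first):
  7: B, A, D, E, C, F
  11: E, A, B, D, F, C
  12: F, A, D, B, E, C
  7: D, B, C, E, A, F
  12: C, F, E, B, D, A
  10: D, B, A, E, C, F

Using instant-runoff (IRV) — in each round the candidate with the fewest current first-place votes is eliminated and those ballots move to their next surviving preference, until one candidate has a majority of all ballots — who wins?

Round 1: A 0, B 7, C 12, D 17, E 11, F 12. A eliminated.
Round 2: B 7, C 12, D 17, E 11, F 12. B eliminated.
Round 3: C 12, D 24, E 11, F 12. E eliminated.
Round 4: C 12, D 35, F 12. D has a majority (≥30).

D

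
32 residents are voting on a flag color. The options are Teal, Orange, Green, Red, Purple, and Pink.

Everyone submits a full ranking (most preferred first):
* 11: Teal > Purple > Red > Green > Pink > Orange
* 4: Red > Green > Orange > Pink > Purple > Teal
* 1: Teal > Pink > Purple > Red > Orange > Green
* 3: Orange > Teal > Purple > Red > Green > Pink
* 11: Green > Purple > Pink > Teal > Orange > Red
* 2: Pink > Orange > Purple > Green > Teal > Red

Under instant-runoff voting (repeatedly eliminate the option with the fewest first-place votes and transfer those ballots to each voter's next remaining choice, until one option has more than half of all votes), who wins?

Round 1: Teal 12, Orange 3, Green 11, Red 4, Purple 0, Pink 2. Purple eliminated.
Round 2: Teal 12, Orange 3, Green 11, Red 4, Pink 2. Pink eliminated.
Round 3: Teal 12, Orange 5, Green 11, Red 4. Red eliminated.
Round 4: Teal 12, Orange 5, Green 15. Orange eliminated.
Round 5: Teal 15, Green 17. Green has a majority (≥17).

Green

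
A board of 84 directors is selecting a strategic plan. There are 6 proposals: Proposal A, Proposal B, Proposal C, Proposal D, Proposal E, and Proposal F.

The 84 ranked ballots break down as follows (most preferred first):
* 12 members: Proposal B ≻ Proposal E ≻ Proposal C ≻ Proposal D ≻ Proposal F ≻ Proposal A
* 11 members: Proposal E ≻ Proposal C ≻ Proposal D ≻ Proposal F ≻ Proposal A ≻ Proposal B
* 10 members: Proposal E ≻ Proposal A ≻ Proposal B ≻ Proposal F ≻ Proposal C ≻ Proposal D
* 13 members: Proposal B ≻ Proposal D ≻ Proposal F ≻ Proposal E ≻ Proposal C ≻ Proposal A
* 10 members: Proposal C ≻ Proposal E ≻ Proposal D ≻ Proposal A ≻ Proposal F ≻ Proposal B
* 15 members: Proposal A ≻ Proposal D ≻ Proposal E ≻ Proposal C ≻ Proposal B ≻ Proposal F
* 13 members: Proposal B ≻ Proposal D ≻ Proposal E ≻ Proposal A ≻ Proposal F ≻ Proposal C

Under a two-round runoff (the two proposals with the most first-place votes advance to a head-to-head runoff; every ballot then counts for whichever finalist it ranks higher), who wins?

Proposal E

Round 1 first-place votes: Proposal A 15, Proposal B 38, Proposal C 10, Proposal D 0, Proposal E 21, Proposal F 0. Proposal B and Proposal E advance.
Runoff: Proposal B is ranked above Proposal E on 38 ballots, Proposal E above Proposal B on 46.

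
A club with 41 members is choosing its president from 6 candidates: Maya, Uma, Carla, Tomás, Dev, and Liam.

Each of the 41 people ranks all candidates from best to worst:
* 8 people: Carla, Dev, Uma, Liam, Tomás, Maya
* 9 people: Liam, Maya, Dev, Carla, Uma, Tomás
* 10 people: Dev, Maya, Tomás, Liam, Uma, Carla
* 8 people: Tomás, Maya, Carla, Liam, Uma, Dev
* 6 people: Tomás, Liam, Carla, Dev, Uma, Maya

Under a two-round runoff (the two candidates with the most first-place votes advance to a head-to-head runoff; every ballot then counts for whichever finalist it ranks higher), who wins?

Round 1 first-place votes: Maya 0, Uma 0, Carla 8, Tomás 14, Dev 10, Liam 9. Tomás and Dev advance.
Runoff: Tomás is ranked above Dev on 14 ballots, Dev above Tomás on 27.

Dev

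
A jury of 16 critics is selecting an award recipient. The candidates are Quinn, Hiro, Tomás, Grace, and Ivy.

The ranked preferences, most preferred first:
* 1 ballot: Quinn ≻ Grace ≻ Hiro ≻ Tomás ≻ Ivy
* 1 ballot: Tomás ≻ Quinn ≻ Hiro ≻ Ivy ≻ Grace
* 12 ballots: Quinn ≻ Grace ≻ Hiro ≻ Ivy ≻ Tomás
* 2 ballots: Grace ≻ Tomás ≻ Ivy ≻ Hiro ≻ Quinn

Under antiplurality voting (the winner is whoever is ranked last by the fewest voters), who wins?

Hiro

Last-place votes: Quinn 2, Hiro 0, Tomás 12, Grace 1, Ivy 1.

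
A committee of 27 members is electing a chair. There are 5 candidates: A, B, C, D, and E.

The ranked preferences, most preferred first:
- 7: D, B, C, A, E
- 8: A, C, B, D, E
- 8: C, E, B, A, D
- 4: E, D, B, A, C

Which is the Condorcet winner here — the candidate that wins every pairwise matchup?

C vs A: 15–12
C vs B: 16–11
C vs D: 16–11
C vs E: 23–4
C beats every other candidate.

C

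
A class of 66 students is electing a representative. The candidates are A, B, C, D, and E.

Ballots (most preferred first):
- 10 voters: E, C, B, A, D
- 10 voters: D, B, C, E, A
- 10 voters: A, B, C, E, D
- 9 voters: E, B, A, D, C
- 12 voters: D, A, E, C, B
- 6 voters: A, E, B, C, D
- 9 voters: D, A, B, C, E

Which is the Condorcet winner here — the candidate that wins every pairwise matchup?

A

A vs B: 37–29
A vs C: 46–20
A vs D: 35–31
A vs E: 37–29
A beats every other candidate.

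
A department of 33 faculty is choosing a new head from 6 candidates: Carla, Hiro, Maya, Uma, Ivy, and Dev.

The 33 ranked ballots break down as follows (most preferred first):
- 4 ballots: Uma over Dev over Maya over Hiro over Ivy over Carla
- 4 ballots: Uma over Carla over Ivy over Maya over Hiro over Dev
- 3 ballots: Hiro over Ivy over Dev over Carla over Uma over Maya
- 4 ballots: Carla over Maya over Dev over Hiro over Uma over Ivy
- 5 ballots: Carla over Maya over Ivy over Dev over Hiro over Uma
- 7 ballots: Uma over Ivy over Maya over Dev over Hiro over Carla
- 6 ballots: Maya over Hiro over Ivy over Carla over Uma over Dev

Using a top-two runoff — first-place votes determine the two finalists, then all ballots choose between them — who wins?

Round 1 first-place votes: Carla 9, Hiro 3, Maya 6, Uma 15, Ivy 0, Dev 0. Uma and Carla advance.
Runoff: Uma is ranked above Carla on 15 ballots, Carla above Uma on 18.

Carla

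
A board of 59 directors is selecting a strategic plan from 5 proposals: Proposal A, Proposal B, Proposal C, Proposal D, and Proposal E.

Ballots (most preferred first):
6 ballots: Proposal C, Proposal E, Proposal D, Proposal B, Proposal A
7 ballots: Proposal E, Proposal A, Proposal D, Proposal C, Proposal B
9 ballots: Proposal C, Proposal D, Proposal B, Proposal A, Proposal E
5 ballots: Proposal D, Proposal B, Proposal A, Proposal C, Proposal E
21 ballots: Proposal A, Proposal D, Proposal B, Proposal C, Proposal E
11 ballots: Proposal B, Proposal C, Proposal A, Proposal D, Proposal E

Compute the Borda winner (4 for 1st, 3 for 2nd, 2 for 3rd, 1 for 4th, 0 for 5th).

Proposal D

Proposal A: 6×0 + 7×3 + 9×1 + 5×2 + 21×4 + 11×2 = 146
Proposal B: 6×1 + 7×0 + 9×2 + 5×3 + 21×2 + 11×4 = 125
Proposal C: 6×4 + 7×1 + 9×4 + 5×1 + 21×1 + 11×3 = 126
Proposal D: 6×2 + 7×2 + 9×3 + 5×4 + 21×3 + 11×1 = 147
Proposal E: 6×3 + 7×4 + 9×0 + 5×0 + 21×0 + 11×0 = 46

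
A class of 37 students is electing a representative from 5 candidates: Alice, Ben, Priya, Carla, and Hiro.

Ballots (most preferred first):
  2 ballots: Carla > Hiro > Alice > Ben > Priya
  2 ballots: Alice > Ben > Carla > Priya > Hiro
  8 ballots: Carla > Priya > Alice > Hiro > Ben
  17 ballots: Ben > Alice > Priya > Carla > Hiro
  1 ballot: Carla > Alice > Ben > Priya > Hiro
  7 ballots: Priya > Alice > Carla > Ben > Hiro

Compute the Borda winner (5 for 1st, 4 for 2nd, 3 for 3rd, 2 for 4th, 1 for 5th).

Alice: 2×3 + 2×5 + 8×3 + 17×4 + 1×4 + 7×4 = 140
Ben: 2×2 + 2×4 + 8×1 + 17×5 + 1×3 + 7×2 = 122
Priya: 2×1 + 2×2 + 8×4 + 17×3 + 1×2 + 7×5 = 126
Carla: 2×5 + 2×3 + 8×5 + 17×2 + 1×5 + 7×3 = 116
Hiro: 2×4 + 2×1 + 8×2 + 17×1 + 1×1 + 7×1 = 51

Alice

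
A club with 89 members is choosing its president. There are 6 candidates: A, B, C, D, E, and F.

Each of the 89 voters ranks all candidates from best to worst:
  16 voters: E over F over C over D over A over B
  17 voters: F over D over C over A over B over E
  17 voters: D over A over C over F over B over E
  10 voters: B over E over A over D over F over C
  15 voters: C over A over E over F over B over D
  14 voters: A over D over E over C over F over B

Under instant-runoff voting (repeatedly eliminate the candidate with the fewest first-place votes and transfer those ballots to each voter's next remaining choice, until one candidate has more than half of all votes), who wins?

Round 1: A 14, B 10, C 15, D 17, E 16, F 17. B eliminated.
Round 2: A 14, C 15, D 17, E 26, F 17. A eliminated.
Round 3: C 15, D 31, E 26, F 17. C eliminated.
Round 4: D 31, E 41, F 17. F eliminated.
Round 5: D 48, E 41. D has a majority (≥45).

D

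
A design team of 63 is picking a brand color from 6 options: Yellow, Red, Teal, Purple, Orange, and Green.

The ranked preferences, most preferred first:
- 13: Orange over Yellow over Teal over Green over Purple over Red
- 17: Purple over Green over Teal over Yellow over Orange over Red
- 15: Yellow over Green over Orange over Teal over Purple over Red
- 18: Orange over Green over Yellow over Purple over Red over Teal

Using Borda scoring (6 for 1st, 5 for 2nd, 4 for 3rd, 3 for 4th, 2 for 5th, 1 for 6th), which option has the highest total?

Yellow: 13×5 + 17×3 + 15×6 + 18×4 = 278
Red: 13×1 + 17×1 + 15×1 + 18×2 = 81
Teal: 13×4 + 17×4 + 15×3 + 18×1 = 183
Purple: 13×2 + 17×6 + 15×2 + 18×3 = 212
Orange: 13×6 + 17×2 + 15×4 + 18×6 = 280
Green: 13×3 + 17×5 + 15×5 + 18×5 = 289

Green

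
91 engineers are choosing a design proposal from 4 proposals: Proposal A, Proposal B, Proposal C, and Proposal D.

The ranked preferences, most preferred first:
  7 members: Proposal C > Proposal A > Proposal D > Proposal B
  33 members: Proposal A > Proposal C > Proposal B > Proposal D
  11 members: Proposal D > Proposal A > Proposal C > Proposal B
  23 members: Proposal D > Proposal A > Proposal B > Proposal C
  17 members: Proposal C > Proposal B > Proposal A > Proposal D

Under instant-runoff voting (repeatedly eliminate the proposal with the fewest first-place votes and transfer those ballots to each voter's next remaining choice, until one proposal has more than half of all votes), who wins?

Proposal A

Round 1: Proposal A 33, Proposal B 0, Proposal C 24, Proposal D 34. Proposal B eliminated.
Round 2: Proposal A 33, Proposal C 24, Proposal D 34. Proposal C eliminated.
Round 3: Proposal A 57, Proposal D 34. Proposal A has a majority (≥46).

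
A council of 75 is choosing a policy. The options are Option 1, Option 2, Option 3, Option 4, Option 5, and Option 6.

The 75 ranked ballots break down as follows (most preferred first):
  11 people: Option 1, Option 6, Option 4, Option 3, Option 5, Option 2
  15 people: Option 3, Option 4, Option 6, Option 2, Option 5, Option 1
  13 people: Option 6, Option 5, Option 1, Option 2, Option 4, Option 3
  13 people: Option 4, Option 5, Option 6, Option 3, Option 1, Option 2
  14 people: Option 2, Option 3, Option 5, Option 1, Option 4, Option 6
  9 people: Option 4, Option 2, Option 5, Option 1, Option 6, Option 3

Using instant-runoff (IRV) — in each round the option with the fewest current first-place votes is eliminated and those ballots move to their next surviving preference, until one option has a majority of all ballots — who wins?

Round 1: Option 1 11, Option 2 14, Option 3 15, Option 4 22, Option 5 0, Option 6 13. Option 5 eliminated.
Round 2: Option 1 11, Option 2 14, Option 3 15, Option 4 22, Option 6 13. Option 1 eliminated.
Round 3: Option 2 14, Option 3 15, Option 4 22, Option 6 24. Option 2 eliminated.
Round 4: Option 3 29, Option 4 22, Option 6 24. Option 4 eliminated.
Round 5: Option 3 29, Option 6 46. Option 6 has a majority (≥38).

Option 6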